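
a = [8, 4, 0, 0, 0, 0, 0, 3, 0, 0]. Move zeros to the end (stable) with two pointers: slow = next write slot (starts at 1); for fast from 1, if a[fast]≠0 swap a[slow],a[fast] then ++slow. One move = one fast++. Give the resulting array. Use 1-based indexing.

[8, 4, 3, 0, 0, 0, 0, 0, 0, 0]

slow=1 fast=1: a[fast]=8≠0 swap→a[1]=8, slow++,fast++
slow=2 fast=2: a[fast]=4≠0 swap→a[2]=4, slow++,fast++
slow=3 fast=3: a[fast]=0, fast++
slow=3 fast=4: a[fast]=0, fast++
slow=3 fast=5: a[fast]=0, fast++
slow=3 fast=6: a[fast]=0, fast++
slow=3 fast=7: a[fast]=0, fast++
slow=3 fast=8: a[fast]=3≠0 swap→a[3]=3, slow++,fast++
slow=4 fast=9: a[fast]=0, fast++
slow=4 fast=10: a[fast]=0, fast++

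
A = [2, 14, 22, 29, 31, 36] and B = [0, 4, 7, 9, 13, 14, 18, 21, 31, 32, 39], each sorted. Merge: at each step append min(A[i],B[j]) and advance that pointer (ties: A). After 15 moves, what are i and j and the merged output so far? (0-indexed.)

i=5, j=10, merged so far=[0, 2, 4, 7, 9, 13, 14, 14, 18, 21, 22, 29, 31, 31, 32]

[i=0,j=0] A[i]=2>B[j]=0 take 0 → j++
[i=0,j=1] A[i]=2<=B[j]=4 take 2 → i++
[i=1,j=1] A[i]=14>B[j]=4 take 4 → j++
[i=1,j=2] A[i]=14>B[j]=7 take 7 → j++
[i=1,j=3] A[i]=14>B[j]=9 take 9 → j++
[i=1,j=4] A[i]=14>B[j]=13 take 13 → j++
[i=1,j=5] A[i]=14<=B[j]=14 take 14 → i++
[i=2,j=5] A[i]=22>B[j]=14 take 14 → j++
[i=2,j=6] A[i]=22>B[j]=18 take 18 → j++
[i=2,j=7] A[i]=22>B[j]=21 take 21 → j++
[i=2,j=8] A[i]=22<=B[j]=31 take 22 → i++
[i=3,j=8] A[i]=29<=B[j]=31 take 29 → i++
[i=4,j=8] A[i]=31<=B[j]=31 take 31 → i++
[i=5,j=8] A[i]=36>B[j]=31 take 31 → j++
[i=5,j=9] A[i]=36>B[j]=32 take 32 → j++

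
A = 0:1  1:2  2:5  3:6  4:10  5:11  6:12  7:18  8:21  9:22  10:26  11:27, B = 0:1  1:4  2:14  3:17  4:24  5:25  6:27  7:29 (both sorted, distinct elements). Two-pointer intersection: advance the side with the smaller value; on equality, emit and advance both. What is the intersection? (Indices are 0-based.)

intersection = [1, 27]

i=0 j=0: 1==1 emit, i++,j++
i=1 j=1: 2<4, i++
i=2 j=1: 5>4, j++
i=2 j=2: 5<14, i++
i=3 j=2: 6<14, i++
i=4 j=2: 10<14, i++
i=5 j=2: 11<14, i++
i=6 j=2: 12<14, i++
i=7 j=2: 18>14, j++
i=7 j=3: 18>17, j++
i=7 j=4: 18<24, i++
i=8 j=4: 21<24, i++
i=9 j=4: 22<24, i++
i=10 j=4: 26>24, j++
i=10 j=5: 26>25, j++
i=10 j=6: 26<27, i++
i=11 j=6: 27==27 emit, i++,j++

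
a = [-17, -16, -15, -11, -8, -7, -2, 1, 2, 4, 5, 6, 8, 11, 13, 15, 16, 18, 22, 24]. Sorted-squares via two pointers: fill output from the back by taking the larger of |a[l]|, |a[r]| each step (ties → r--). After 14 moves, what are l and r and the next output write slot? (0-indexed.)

l=6, r=11, next write slot=5

[0,19] |-17|<=|24| out[19]=576 → r--
[0,18] |-17|<=|22| out[18]=484 → r--
[0,17] |-17|<=|18| out[17]=324 → r--
[0,16] |-17|>|16| out[16]=289 → l++
[1,16] |-16|<=|16| out[15]=256 → r--
[1,15] |-16|>|15| out[14]=256 → l++
[2,15] |-15|<=|15| out[13]=225 → r--
[2,14] |-15|>|13| out[12]=225 → l++
[3,14] |-11|<=|13| out[11]=169 → r--
[3,13] |-11|<=|11| out[10]=121 → r--
[3,12] |-11|>|8| out[9]=121 → l++
[4,12] |-8|<=|8| out[8]=64 → r--
[4,11] |-8|>|6| out[7]=64 → l++
[5,11] |-7|>|6| out[6]=49 → l++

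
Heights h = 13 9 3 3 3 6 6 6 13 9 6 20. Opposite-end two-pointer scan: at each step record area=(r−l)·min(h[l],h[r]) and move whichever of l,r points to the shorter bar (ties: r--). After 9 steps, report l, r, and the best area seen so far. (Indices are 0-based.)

l=9, r=11, best area=143

[0,11] min(13,20)*11=143 best=143 * → l++
[1,11] min(9,20)*10=90 best=143 → l++
[2,11] min(3,20)*9=27 best=143 → l++
[3,11] min(3,20)*8=24 best=143 → l++
[4,11] min(3,20)*7=21 best=143 → l++
[5,11] min(6,20)*6=36 best=143 → l++
[6,11] min(6,20)*5=30 best=143 → l++
[7,11] min(6,20)*4=24 best=143 → l++
[8,11] min(13,20)*3=39 best=143 → l++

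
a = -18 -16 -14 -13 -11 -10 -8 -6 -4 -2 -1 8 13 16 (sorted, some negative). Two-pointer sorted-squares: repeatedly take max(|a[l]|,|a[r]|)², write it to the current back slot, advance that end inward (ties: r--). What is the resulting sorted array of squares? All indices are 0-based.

[0,13] |-18|>|16| out[13]=324 → l++
[1,13] |-16|<=|16| out[12]=256 → r--
[1,12] |-16|>|13| out[11]=256 → l++
[2,12] |-14|>|13| out[10]=196 → l++
[3,12] |-13|<=|13| out[9]=169 → r--
[3,11] |-13|>|8| out[8]=169 → l++
[4,11] |-11|>|8| out[7]=121 → l++
[5,11] |-10|>|8| out[6]=100 → l++
[6,11] |-8|<=|8| out[5]=64 → r--
[6,10] |-8|>|-1| out[4]=64 → l++
[7,10] |-6|>|-1| out[3]=36 → l++
[8,10] |-4|>|-1| out[2]=16 → l++
[9,10] |-2|>|-1| out[1]=4 → l++
[10,10] |-1|<=|-1| out[0]=1 → r--

[1, 4, 16, 36, 64, 64, 100, 121, 169, 169, 196, 256, 256, 324]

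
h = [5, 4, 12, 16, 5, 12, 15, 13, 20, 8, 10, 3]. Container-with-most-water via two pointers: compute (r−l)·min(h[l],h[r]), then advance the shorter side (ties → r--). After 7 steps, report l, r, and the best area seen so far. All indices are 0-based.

[0,11] min(5,3)*11=33 best=33 * → r--
[0,10] min(5,10)*10=50 best=50 * → l++
[1,10] min(4,10)*9=36 best=50 → l++
[2,10] min(12,10)*8=80 best=80 * → r--
[2,9] min(12,8)*7=56 best=80 → r--
[2,8] min(12,20)*6=72 best=80 → l++
[3,8] min(16,20)*5=80 best=80 → l++

l=4, r=8, best area=80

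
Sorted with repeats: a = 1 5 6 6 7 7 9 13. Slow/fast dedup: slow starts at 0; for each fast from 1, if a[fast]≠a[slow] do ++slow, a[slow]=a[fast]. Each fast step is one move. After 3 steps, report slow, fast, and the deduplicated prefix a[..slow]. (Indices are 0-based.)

slow=2, fast=4, prefix=[1, 5, 6]

(s=0,f=1) a[fast]=5≠a[slow]=1 write a[1]=5 → slow++,fast++
(s=1,f=2) a[fast]=6≠a[slow]=5 write a[2]=6 → slow++,fast++
(s=2,f=3) a[fast]=6=a[slow] dup → fast++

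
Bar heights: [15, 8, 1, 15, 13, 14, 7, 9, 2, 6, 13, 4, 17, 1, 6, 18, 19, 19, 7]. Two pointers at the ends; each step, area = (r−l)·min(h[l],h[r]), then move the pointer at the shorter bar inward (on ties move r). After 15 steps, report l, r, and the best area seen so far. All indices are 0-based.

l=0 r=18: min(15,7)*18=126 best=126 *, r--
l=0 r=17: min(15,19)*17=255 best=255 *, l++
l=1 r=17: min(8,19)*16=128 best=255, l++
l=2 r=17: min(1,19)*15=15 best=255, l++
l=3 r=17: min(15,19)*14=210 best=255, l++
l=4 r=17: min(13,19)*13=169 best=255, l++
l=5 r=17: min(14,19)*12=168 best=255, l++
l=6 r=17: min(7,19)*11=77 best=255, l++
l=7 r=17: min(9,19)*10=90 best=255, l++
l=8 r=17: min(2,19)*9=18 best=255, l++
l=9 r=17: min(6,19)*8=48 best=255, l++
l=10 r=17: min(13,19)*7=91 best=255, l++
l=11 r=17: min(4,19)*6=24 best=255, l++
l=12 r=17: min(17,19)*5=85 best=255, l++
l=13 r=17: min(1,19)*4=4 best=255, l++

l=14, r=17, best area=255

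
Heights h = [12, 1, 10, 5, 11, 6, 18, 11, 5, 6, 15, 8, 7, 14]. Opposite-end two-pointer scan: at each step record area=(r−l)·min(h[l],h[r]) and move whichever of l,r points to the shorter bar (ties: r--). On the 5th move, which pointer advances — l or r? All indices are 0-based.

l

l=0 r=13: min(12,14)*13=156 best=156 *, l++
l=1 r=13: min(1,14)*12=12 best=156, l++
l=2 r=13: min(10,14)*11=110 best=156, l++
l=3 r=13: min(5,14)*10=50 best=156, l++
l=4 r=13: min(11,14)*9=99 best=156, l++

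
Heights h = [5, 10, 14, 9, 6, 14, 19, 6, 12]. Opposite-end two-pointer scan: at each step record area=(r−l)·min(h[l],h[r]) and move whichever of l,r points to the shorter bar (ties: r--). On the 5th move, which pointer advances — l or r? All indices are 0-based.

[0,8] min(5,12)*8=40 best=40 * → l++
[1,8] min(10,12)*7=70 best=70 * → l++
[2,8] min(14,12)*6=72 best=72 * → r--
[2,7] min(14,6)*5=30 best=72 → r--
[2,6] min(14,19)*4=56 best=72 → l++

l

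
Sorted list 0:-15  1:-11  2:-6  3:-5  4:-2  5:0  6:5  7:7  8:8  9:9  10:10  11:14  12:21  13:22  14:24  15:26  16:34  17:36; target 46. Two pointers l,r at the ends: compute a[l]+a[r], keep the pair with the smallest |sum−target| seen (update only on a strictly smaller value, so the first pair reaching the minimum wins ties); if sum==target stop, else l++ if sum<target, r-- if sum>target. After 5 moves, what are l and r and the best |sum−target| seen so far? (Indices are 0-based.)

l=5, r=17, best |Δ|=12

l=0 r=17: -15+36=21 d=25 *, l++
l=1 r=17: -11+36=25 d=21 *, l++
l=2 r=17: -6+36=30 d=16 *, l++
l=3 r=17: -5+36=31 d=15 *, l++
l=4 r=17: -2+36=34 d=12 *, l++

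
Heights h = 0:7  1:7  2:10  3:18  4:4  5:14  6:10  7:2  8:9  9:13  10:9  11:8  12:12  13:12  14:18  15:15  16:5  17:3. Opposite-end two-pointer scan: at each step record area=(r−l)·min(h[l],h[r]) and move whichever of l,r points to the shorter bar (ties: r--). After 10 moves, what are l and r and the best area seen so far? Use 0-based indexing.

l=3, r=10, best area=198

l=0 r=17: min(7,3)*17=51 best=51 *, r--
l=0 r=16: min(7,5)*16=80 best=80 *, r--
l=0 r=15: min(7,15)*15=105 best=105 *, l++
l=1 r=15: min(7,15)*14=98 best=105, l++
l=2 r=15: min(10,15)*13=130 best=130 *, l++
l=3 r=15: min(18,15)*12=180 best=180 *, r--
l=3 r=14: min(18,18)*11=198 best=198 *, r--
l=3 r=13: min(18,12)*10=120 best=198, r--
l=3 r=12: min(18,12)*9=108 best=198, r--
l=3 r=11: min(18,8)*8=64 best=198, r--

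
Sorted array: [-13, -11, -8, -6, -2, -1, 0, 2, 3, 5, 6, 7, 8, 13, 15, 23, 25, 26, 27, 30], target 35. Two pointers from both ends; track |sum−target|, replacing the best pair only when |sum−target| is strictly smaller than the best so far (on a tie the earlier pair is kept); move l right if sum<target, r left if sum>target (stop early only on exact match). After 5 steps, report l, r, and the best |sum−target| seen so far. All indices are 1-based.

l=6, r=20, best |Δ|=7

l=1 r=20: -13+30=17 d=18 *, l++
l=2 r=20: -11+30=19 d=16 *, l++
l=3 r=20: -8+30=22 d=13 *, l++
l=4 r=20: -6+30=24 d=11 *, l++
l=5 r=20: -2+30=28 d=7 *, l++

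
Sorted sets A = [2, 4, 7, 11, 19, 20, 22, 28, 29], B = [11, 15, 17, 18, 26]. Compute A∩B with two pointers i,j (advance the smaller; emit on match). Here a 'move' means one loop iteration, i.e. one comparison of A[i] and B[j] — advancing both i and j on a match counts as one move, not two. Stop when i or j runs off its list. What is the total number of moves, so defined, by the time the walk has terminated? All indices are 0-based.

11 moves

[i=0,j=0] 2<11 → i++
[i=1,j=0] 4<11 → i++
[i=2,j=0] 7<11 → i++
[i=3,j=0] 11==11 emit → i++,j++
[i=4,j=1] 19>15 → j++
[i=4,j=2] 19>17 → j++
[i=4,j=3] 19>18 → j++
[i=4,j=4] 19<26 → i++
[i=5,j=4] 20<26 → i++
[i=6,j=4] 22<26 → i++
[i=7,j=4] 28>26 → j++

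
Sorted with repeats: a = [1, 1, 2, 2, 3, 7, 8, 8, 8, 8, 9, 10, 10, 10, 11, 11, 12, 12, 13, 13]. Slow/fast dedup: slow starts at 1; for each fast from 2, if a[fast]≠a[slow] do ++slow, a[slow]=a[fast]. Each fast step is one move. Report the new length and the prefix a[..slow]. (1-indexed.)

(s=1,f=2) a[fast]=1=a[slow] dup → fast++
(s=1,f=3) a[fast]=2≠a[slow]=1 write a[2]=2 → slow++,fast++
(s=2,f=4) a[fast]=2=a[slow] dup → fast++
(s=2,f=5) a[fast]=3≠a[slow]=2 write a[3]=3 → slow++,fast++
(s=3,f=6) a[fast]=7≠a[slow]=3 write a[4]=7 → slow++,fast++
(s=4,f=7) a[fast]=8≠a[slow]=7 write a[5]=8 → slow++,fast++
(s=5,f=8) a[fast]=8=a[slow] dup → fast++
(s=5,f=9) a[fast]=8=a[slow] dup → fast++
(s=5,f=10) a[fast]=8=a[slow] dup → fast++
(s=5,f=11) a[fast]=9≠a[slow]=8 write a[6]=9 → slow++,fast++
(s=6,f=12) a[fast]=10≠a[slow]=9 write a[7]=10 → slow++,fast++
(s=7,f=13) a[fast]=10=a[slow] dup → fast++
(s=7,f=14) a[fast]=10=a[slow] dup → fast++
(s=7,f=15) a[fast]=11≠a[slow]=10 write a[8]=11 → slow++,fast++
(s=8,f=16) a[fast]=11=a[slow] dup → fast++
(s=8,f=17) a[fast]=12≠a[slow]=11 write a[9]=12 → slow++,fast++
(s=9,f=18) a[fast]=12=a[slow] dup → fast++
(s=9,f=19) a[fast]=13≠a[slow]=12 write a[10]=13 → slow++,fast++
(s=10,f=20) a[fast]=13=a[slow] dup → fast++

length 10; prefix = [1, 2, 3, 7, 8, 9, 10, 11, 12, 13]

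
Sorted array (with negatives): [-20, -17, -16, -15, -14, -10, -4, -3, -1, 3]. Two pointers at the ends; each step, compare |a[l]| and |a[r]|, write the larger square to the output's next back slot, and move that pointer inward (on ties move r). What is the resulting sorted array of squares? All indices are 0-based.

[0,9] |-20|>|3| out[9]=400 → l++
[1,9] |-17|>|3| out[8]=289 → l++
[2,9] |-16|>|3| out[7]=256 → l++
[3,9] |-15|>|3| out[6]=225 → l++
[4,9] |-14|>|3| out[5]=196 → l++
[5,9] |-10|>|3| out[4]=100 → l++
[6,9] |-4|>|3| out[3]=16 → l++
[7,9] |-3|<=|3| out[2]=9 → r--
[7,8] |-3|>|-1| out[1]=9 → l++
[8,8] |-1|<=|-1| out[0]=1 → r--

[1, 9, 9, 16, 100, 196, 225, 256, 289, 400]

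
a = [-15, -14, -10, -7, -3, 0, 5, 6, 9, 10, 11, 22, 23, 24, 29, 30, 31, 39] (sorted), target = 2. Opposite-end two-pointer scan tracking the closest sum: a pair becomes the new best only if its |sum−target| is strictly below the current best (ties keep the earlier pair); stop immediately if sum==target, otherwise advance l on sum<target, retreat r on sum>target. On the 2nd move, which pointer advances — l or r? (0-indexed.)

l=0 r=17: -15+39=24 d=22 *, r--
l=0 r=16: -15+31=16 d=14 *, r--

r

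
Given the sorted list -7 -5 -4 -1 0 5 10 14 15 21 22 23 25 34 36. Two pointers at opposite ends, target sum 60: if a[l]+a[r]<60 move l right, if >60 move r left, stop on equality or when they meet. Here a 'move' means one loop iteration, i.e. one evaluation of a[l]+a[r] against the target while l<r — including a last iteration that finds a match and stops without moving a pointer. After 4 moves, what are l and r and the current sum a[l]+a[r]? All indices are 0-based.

l=0 r=14: -7+36=29 <60, l++
l=1 r=14: -5+36=31 <60, l++
l=2 r=14: -4+36=32 <60, l++
l=3 r=14: -1+36=35 <60, l++

l=4, r=14, sum=36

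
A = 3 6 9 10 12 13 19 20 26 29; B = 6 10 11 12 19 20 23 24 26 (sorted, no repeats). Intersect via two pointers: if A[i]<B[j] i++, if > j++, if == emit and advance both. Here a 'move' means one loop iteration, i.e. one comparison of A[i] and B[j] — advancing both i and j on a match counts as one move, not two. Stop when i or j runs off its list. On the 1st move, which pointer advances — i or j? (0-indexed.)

[i=0,j=0] 3<6 → i++

i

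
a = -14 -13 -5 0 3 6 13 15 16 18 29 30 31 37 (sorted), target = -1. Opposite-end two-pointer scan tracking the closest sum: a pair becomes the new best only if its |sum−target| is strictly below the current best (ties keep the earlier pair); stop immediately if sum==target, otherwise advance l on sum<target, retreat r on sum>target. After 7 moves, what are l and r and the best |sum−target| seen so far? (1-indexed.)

l=1 r=14: -14+37=23 d=24 *, r--
l=1 r=13: -14+31=17 d=18 *, r--
l=1 r=12: -14+30=16 d=17 *, r--
l=1 r=11: -14+29=15 d=16 *, r--
l=1 r=10: -14+18=4 d=5 *, r--
l=1 r=9: -14+16=2 d=3 *, r--
l=1 r=8: -14+15=1 d=2 *, r--

l=1, r=7, best |Δ|=2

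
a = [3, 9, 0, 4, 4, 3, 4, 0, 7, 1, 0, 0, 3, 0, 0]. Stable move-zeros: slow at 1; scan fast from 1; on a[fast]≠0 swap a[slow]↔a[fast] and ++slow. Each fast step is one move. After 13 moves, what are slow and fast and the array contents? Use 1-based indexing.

slow=1 fast=1: a[fast]=3≠0 swap→a[1]=3, slow++,fast++
slow=2 fast=2: a[fast]=9≠0 swap→a[2]=9, slow++,fast++
slow=3 fast=3: a[fast]=0, fast++
slow=3 fast=4: a[fast]=4≠0 swap→a[3]=4, slow++,fast++
slow=4 fast=5: a[fast]=4≠0 swap→a[4]=4, slow++,fast++
slow=5 fast=6: a[fast]=3≠0 swap→a[5]=3, slow++,fast++
slow=6 fast=7: a[fast]=4≠0 swap→a[6]=4, slow++,fast++
slow=7 fast=8: a[fast]=0, fast++
slow=7 fast=9: a[fast]=7≠0 swap→a[7]=7, slow++,fast++
slow=8 fast=10: a[fast]=1≠0 swap→a[8]=1, slow++,fast++
slow=9 fast=11: a[fast]=0, fast++
slow=9 fast=12: a[fast]=0, fast++
slow=9 fast=13: a[fast]=3≠0 swap→a[9]=3, slow++,fast++

slow=10, fast=14, a=[3, 9, 4, 4, 3, 4, 7, 1, 3, 0, 0, 0, 0, 0, 0]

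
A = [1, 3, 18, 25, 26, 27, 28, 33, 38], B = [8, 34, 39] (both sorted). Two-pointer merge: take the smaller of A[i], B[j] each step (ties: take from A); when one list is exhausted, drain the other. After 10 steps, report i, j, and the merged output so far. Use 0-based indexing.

[i=0,j=0] A[i]=1<=B[j]=8 take 1 → i++
[i=1,j=0] A[i]=3<=B[j]=8 take 3 → i++
[i=2,j=0] A[i]=18>B[j]=8 take 8 → j++
[i=2,j=1] A[i]=18<=B[j]=34 take 18 → i++
[i=3,j=1] A[i]=25<=B[j]=34 take 25 → i++
[i=4,j=1] A[i]=26<=B[j]=34 take 26 → i++
[i=5,j=1] A[i]=27<=B[j]=34 take 27 → i++
[i=6,j=1] A[i]=28<=B[j]=34 take 28 → i++
[i=7,j=1] A[i]=33<=B[j]=34 take 33 → i++
[i=8,j=1] A[i]=38>B[j]=34 take 34 → j++

i=8, j=2, merged so far=[1, 3, 8, 18, 25, 26, 27, 28, 33, 34]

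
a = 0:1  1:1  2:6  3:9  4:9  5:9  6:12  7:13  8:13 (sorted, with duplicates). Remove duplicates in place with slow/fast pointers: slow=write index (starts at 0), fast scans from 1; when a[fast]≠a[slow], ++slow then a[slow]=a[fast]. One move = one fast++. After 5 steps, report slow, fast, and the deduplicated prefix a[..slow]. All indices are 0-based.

slow=0 fast=1: a[fast]=1=a[slow] dup, fast++
slow=0 fast=2: a[fast]=6≠a[slow]=1 write a[1]=6, slow++,fast++
slow=1 fast=3: a[fast]=9≠a[slow]=6 write a[2]=9, slow++,fast++
slow=2 fast=4: a[fast]=9=a[slow] dup, fast++
slow=2 fast=5: a[fast]=9=a[slow] dup, fast++

slow=2, fast=6, prefix=[1, 6, 9]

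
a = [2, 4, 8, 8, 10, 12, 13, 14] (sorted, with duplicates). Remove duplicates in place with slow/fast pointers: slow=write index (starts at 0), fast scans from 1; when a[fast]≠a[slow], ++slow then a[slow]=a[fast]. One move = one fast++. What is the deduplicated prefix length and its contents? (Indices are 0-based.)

length 7; prefix = [2, 4, 8, 10, 12, 13, 14]

slow=0 fast=1: a[fast]=4≠a[slow]=2 write a[1]=4, slow++,fast++
slow=1 fast=2: a[fast]=8≠a[slow]=4 write a[2]=8, slow++,fast++
slow=2 fast=3: a[fast]=8=a[slow] dup, fast++
slow=2 fast=4: a[fast]=10≠a[slow]=8 write a[3]=10, slow++,fast++
slow=3 fast=5: a[fast]=12≠a[slow]=10 write a[4]=12, slow++,fast++
slow=4 fast=6: a[fast]=13≠a[slow]=12 write a[5]=13, slow++,fast++
slow=5 fast=7: a[fast]=14≠a[slow]=13 write a[6]=14, slow++,fast++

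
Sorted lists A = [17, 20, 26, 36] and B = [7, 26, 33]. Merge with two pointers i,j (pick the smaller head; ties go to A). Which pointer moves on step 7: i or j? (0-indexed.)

[i=0,j=0] A[i]=17>B[j]=7 take 7 → j++
[i=0,j=1] A[i]=17<=B[j]=26 take 17 → i++
[i=1,j=1] A[i]=20<=B[j]=26 take 20 → i++
[i=2,j=1] A[i]=26<=B[j]=26 take 26 → i++
[i=3,j=1] A[i]=36>B[j]=26 take 26 → j++
[i=3,j=2] A[i]=36>B[j]=33 take 33 → j++
[i=3,j=3] B done, take A[i]=36 → i++

i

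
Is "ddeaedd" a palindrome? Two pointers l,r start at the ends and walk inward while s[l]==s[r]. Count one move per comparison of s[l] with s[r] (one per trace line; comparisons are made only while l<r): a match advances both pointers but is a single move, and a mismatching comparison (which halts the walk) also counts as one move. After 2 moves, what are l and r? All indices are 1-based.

l=3, r=5

[1,7] 'd'=='d' → l++,r--
[2,6] 'd'=='d' → l++,r--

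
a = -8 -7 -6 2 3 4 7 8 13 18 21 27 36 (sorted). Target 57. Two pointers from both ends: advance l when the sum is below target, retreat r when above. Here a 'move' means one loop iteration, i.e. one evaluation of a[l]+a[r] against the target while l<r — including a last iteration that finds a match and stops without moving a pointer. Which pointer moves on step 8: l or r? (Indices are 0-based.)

l=0 r=12: -8+36=28 <57, l++
l=1 r=12: -7+36=29 <57, l++
l=2 r=12: -6+36=30 <57, l++
l=3 r=12: 2+36=38 <57, l++
l=4 r=12: 3+36=39 <57, l++
l=5 r=12: 4+36=40 <57, l++
l=6 r=12: 7+36=43 <57, l++
l=7 r=12: 8+36=44 <57, l++

l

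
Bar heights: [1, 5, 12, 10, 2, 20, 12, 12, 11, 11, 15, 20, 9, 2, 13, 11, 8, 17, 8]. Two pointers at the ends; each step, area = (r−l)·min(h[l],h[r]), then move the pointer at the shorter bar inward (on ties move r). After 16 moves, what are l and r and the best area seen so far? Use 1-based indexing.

[1,19] min(1,8)*18=18 best=18 * → l++
[2,19] min(5,8)*17=85 best=85 * → l++
[3,19] min(12,8)*16=128 best=128 * → r--
[3,18] min(12,17)*15=180 best=180 * → l++
[4,18] min(10,17)*14=140 best=180 → l++
[5,18] min(2,17)*13=26 best=180 → l++
[6,18] min(20,17)*12=204 best=204 * → r--
[6,17] min(20,8)*11=88 best=204 → r--
[6,16] min(20,11)*10=110 best=204 → r--
[6,15] min(20,13)*9=117 best=204 → r--
[6,14] min(20,2)*8=16 best=204 → r--
[6,13] min(20,9)*7=63 best=204 → r--
[6,12] min(20,20)*6=120 best=204 → r--
[6,11] min(20,15)*5=75 best=204 → r--
[6,10] min(20,11)*4=44 best=204 → r--
[6,9] min(20,11)*3=33 best=204 → r--

l=6, r=8, best area=204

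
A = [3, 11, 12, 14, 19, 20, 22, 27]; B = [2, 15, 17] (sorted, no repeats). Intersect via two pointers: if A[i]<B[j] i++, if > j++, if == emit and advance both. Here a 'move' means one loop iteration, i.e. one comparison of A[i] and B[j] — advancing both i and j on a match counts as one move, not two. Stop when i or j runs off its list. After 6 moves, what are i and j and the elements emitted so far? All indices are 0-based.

[i=0,j=0] 3>2 → j++
[i=0,j=1] 3<15 → i++
[i=1,j=1] 11<15 → i++
[i=2,j=1] 12<15 → i++
[i=3,j=1] 14<15 → i++
[i=4,j=1] 19>15 → j++

i=4, j=2, emitted=[]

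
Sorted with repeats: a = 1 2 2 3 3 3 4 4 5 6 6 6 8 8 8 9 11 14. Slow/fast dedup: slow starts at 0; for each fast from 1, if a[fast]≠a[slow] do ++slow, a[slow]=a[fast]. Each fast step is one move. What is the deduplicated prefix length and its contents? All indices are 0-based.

length 10; prefix = [1, 2, 3, 4, 5, 6, 8, 9, 11, 14]

(s=0,f=1) a[fast]=2≠a[slow]=1 write a[1]=2 → slow++,fast++
(s=1,f=2) a[fast]=2=a[slow] dup → fast++
(s=1,f=3) a[fast]=3≠a[slow]=2 write a[2]=3 → slow++,fast++
(s=2,f=4) a[fast]=3=a[slow] dup → fast++
(s=2,f=5) a[fast]=3=a[slow] dup → fast++
(s=2,f=6) a[fast]=4≠a[slow]=3 write a[3]=4 → slow++,fast++
(s=3,f=7) a[fast]=4=a[slow] dup → fast++
(s=3,f=8) a[fast]=5≠a[slow]=4 write a[4]=5 → slow++,fast++
(s=4,f=9) a[fast]=6≠a[slow]=5 write a[5]=6 → slow++,fast++
(s=5,f=10) a[fast]=6=a[slow] dup → fast++
(s=5,f=11) a[fast]=6=a[slow] dup → fast++
(s=5,f=12) a[fast]=8≠a[slow]=6 write a[6]=8 → slow++,fast++
(s=6,f=13) a[fast]=8=a[slow] dup → fast++
(s=6,f=14) a[fast]=8=a[slow] dup → fast++
(s=6,f=15) a[fast]=9≠a[slow]=8 write a[7]=9 → slow++,fast++
(s=7,f=16) a[fast]=11≠a[slow]=9 write a[8]=11 → slow++,fast++
(s=8,f=17) a[fast]=14≠a[slow]=11 write a[9]=14 → slow++,fast++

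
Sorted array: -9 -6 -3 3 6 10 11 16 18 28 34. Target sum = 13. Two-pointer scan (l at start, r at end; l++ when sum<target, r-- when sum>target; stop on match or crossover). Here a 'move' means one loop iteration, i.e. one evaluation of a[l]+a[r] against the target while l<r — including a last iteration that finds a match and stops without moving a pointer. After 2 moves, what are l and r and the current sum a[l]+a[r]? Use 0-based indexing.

l=0, r=8, sum=9

[0,10] -9+34=25 >13 → r--
[0,9] -9+28=19 >13 → r--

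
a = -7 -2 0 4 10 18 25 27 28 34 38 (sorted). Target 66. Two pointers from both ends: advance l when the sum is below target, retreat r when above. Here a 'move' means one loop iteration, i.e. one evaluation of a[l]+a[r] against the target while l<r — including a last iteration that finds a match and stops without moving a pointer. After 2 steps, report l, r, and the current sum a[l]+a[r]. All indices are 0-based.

[0,10] -7+38=31 <66 → l++
[1,10] -2+38=36 <66 → l++

l=2, r=10, sum=38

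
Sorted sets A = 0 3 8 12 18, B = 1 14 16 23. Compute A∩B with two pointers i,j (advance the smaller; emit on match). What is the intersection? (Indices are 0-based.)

[i=0,j=0] 0<1 → i++
[i=1,j=0] 3>1 → j++
[i=1,j=1] 3<14 → i++
[i=2,j=1] 8<14 → i++
[i=3,j=1] 12<14 → i++
[i=4,j=1] 18>14 → j++
[i=4,j=2] 18>16 → j++
[i=4,j=3] 18<23 → i++

intersection = []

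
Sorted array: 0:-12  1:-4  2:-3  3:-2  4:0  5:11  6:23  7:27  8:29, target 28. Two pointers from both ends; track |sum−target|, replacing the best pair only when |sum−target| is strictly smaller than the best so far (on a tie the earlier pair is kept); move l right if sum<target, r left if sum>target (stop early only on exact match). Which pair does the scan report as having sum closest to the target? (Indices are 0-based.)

pair (-2, 29) with sum 27 (|Δ|=1)

l=0 r=8: -12+29=17 d=11 *, l++
l=1 r=8: -4+29=25 d=3 *, l++
l=2 r=8: -3+29=26 d=2 *, l++
l=3 r=8: -2+29=27 d=1 *, l++
l=4 r=8: 0+29=29 d=1, r--
l=4 r=7: 0+27=27 d=1, l++
l=5 r=7: 11+27=38 d=10, r--
l=5 r=6: 11+23=34 d=6, r--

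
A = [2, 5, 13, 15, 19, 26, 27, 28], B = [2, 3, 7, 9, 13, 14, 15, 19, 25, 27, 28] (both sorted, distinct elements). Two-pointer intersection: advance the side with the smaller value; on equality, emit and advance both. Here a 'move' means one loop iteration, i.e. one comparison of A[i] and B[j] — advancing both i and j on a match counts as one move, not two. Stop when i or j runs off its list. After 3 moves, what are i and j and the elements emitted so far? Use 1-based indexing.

[i=1,j=1] 2==2 emit → i++,j++
[i=2,j=2] 5>3 → j++
[i=2,j=3] 5<7 → i++

i=3, j=3, emitted=[2]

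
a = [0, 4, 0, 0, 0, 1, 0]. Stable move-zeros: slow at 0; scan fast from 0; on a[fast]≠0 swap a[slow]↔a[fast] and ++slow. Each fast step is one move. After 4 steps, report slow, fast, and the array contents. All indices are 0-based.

(s=0,f=0) a[fast]=0 → fast++
(s=0,f=1) a[fast]=4≠0 swap→a[0]=4 → slow++,fast++
(s=1,f=2) a[fast]=0 → fast++
(s=1,f=3) a[fast]=0 → fast++

slow=1, fast=4, a=[4, 0, 0, 0, 0, 1, 0]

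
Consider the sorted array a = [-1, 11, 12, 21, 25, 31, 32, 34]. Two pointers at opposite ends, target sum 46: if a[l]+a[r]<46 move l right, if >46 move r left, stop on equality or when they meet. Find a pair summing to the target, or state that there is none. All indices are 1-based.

(12, 34)

[1,8] -1+34=33 <46 → l++
[2,8] 11+34=45 <46 → l++
[3,8] 12+34=46 → found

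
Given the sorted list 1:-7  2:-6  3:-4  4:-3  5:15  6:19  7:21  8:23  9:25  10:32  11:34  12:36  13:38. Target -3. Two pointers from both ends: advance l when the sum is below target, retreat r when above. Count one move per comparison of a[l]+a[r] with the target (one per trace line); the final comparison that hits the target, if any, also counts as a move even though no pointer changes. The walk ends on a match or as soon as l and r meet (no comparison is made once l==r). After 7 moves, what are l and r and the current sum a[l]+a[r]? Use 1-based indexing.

[1,13] -7+38=31 >-3 → r--
[1,12] -7+36=29 >-3 → r--
[1,11] -7+34=27 >-3 → r--
[1,10] -7+32=25 >-3 → r--
[1,9] -7+25=18 >-3 → r--
[1,8] -7+23=16 >-3 → r--
[1,7] -7+21=14 >-3 → r--

l=1, r=6, sum=12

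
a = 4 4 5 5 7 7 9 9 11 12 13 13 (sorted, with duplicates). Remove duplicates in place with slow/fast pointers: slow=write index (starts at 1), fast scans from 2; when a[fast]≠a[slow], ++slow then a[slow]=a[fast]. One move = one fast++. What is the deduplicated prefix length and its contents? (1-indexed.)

(s=1,f=2) a[fast]=4=a[slow] dup → fast++
(s=1,f=3) a[fast]=5≠a[slow]=4 write a[2]=5 → slow++,fast++
(s=2,f=4) a[fast]=5=a[slow] dup → fast++
(s=2,f=5) a[fast]=7≠a[slow]=5 write a[3]=7 → slow++,fast++
(s=3,f=6) a[fast]=7=a[slow] dup → fast++
(s=3,f=7) a[fast]=9≠a[slow]=7 write a[4]=9 → slow++,fast++
(s=4,f=8) a[fast]=9=a[slow] dup → fast++
(s=4,f=9) a[fast]=11≠a[slow]=9 write a[5]=11 → slow++,fast++
(s=5,f=10) a[fast]=12≠a[slow]=11 write a[6]=12 → slow++,fast++
(s=6,f=11) a[fast]=13≠a[slow]=12 write a[7]=13 → slow++,fast++
(s=7,f=12) a[fast]=13=a[slow] dup → fast++

length 7; prefix = [4, 5, 7, 9, 11, 12, 13]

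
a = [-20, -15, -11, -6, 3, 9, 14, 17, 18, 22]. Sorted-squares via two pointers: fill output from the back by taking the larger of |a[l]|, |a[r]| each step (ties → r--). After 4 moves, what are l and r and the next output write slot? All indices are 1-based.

l=2, r=7, next write slot=6

[1,10] |-20|<=|22| out[10]=484 → r--
[1,9] |-20|>|18| out[9]=400 → l++
[2,9] |-15|<=|18| out[8]=324 → r--
[2,8] |-15|<=|17| out[7]=289 → r--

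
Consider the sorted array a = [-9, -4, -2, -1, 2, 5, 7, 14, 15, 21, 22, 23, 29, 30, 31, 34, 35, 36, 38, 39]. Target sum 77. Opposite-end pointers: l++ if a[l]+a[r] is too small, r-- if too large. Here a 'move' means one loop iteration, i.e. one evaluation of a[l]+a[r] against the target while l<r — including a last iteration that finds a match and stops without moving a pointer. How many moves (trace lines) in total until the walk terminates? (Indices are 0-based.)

19 moves

[0,19] -9+39=30 <77 → l++
[1,19] -4+39=35 <77 → l++
[2,19] -2+39=37 <77 → l++
[3,19] -1+39=38 <77 → l++
[4,19] 2+39=41 <77 → l++
[5,19] 5+39=44 <77 → l++
[6,19] 7+39=46 <77 → l++
[7,19] 14+39=53 <77 → l++
[8,19] 15+39=54 <77 → l++
[9,19] 21+39=60 <77 → l++
[10,19] 22+39=61 <77 → l++
[11,19] 23+39=62 <77 → l++
[12,19] 29+39=68 <77 → l++
[13,19] 30+39=69 <77 → l++
[14,19] 31+39=70 <77 → l++
[15,19] 34+39=73 <77 → l++
[16,19] 35+39=74 <77 → l++
[17,19] 36+39=75 <77 → l++
[18,19] 38+39=77 → found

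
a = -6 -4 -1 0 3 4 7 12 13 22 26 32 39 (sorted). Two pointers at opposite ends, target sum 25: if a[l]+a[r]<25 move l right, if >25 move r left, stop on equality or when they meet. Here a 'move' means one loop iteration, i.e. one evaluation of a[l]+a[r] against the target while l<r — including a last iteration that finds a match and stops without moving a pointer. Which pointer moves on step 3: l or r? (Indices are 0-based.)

l

l=0 r=12: -6+39=33 >25, r--
l=0 r=11: -6+32=26 >25, r--
l=0 r=10: -6+26=20 <25, l++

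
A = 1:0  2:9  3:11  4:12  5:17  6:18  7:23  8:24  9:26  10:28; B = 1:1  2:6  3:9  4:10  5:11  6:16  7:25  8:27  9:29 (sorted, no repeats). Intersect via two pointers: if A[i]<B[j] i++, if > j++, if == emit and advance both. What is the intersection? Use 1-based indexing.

intersection = [9, 11]

[i=1,j=1] 0<1 → i++
[i=2,j=1] 9>1 → j++
[i=2,j=2] 9>6 → j++
[i=2,j=3] 9==9 emit → i++,j++
[i=3,j=4] 11>10 → j++
[i=3,j=5] 11==11 emit → i++,j++
[i=4,j=6] 12<16 → i++
[i=5,j=6] 17>16 → j++
[i=5,j=7] 17<25 → i++
[i=6,j=7] 18<25 → i++
[i=7,j=7] 23<25 → i++
[i=8,j=7] 24<25 → i++
[i=9,j=7] 26>25 → j++
[i=9,j=8] 26<27 → i++
[i=10,j=8] 28>27 → j++
[i=10,j=9] 28<29 → i++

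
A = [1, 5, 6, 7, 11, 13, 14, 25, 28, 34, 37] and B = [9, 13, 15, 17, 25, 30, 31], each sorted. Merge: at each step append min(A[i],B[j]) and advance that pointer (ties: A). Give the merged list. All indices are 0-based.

[i=0,j=0] A[i]=1<=B[j]=9 take 1 → i++
[i=1,j=0] A[i]=5<=B[j]=9 take 5 → i++
[i=2,j=0] A[i]=6<=B[j]=9 take 6 → i++
[i=3,j=0] A[i]=7<=B[j]=9 take 7 → i++
[i=4,j=0] A[i]=11>B[j]=9 take 9 → j++
[i=4,j=1] A[i]=11<=B[j]=13 take 11 → i++
[i=5,j=1] A[i]=13<=B[j]=13 take 13 → i++
[i=6,j=1] A[i]=14>B[j]=13 take 13 → j++
[i=6,j=2] A[i]=14<=B[j]=15 take 14 → i++
[i=7,j=2] A[i]=25>B[j]=15 take 15 → j++
[i=7,j=3] A[i]=25>B[j]=17 take 17 → j++
[i=7,j=4] A[i]=25<=B[j]=25 take 25 → i++
[i=8,j=4] A[i]=28>B[j]=25 take 25 → j++
[i=8,j=5] A[i]=28<=B[j]=30 take 28 → i++
[i=9,j=5] A[i]=34>B[j]=30 take 30 → j++
[i=9,j=6] A[i]=34>B[j]=31 take 31 → j++
[i=9,j=7] B done, take A[i]=34 → i++
[i=10,j=7] B done, take A[i]=37 → i++

[1, 5, 6, 7, 9, 11, 13, 13, 14, 15, 17, 25, 25, 28, 30, 31, 34, 37]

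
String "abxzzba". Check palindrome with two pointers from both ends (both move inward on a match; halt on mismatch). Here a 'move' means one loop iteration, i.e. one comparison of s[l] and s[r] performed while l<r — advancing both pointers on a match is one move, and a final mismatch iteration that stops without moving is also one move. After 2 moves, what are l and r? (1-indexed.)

l=3, r=5

[1,7] 'a'=='a' → l++,r--
[2,6] 'b'=='b' → l++,r--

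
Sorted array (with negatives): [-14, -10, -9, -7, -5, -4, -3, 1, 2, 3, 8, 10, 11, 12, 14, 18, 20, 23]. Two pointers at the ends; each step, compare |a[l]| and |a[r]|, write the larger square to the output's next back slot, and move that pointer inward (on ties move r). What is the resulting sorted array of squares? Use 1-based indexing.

[1, 4, 9, 9, 16, 25, 49, 64, 81, 100, 100, 121, 144, 196, 196, 324, 400, 529]

l=1 r=18: |-14|<=|23| out[18]=529, r--
l=1 r=17: |-14|<=|20| out[17]=400, r--
l=1 r=16: |-14|<=|18| out[16]=324, r--
l=1 r=15: |-14|<=|14| out[15]=196, r--
l=1 r=14: |-14|>|12| out[14]=196, l++
l=2 r=14: |-10|<=|12| out[13]=144, r--
l=2 r=13: |-10|<=|11| out[12]=121, r--
l=2 r=12: |-10|<=|10| out[11]=100, r--
l=2 r=11: |-10|>|8| out[10]=100, l++
l=3 r=11: |-9|>|8| out[9]=81, l++
l=4 r=11: |-7|<=|8| out[8]=64, r--
l=4 r=10: |-7|>|3| out[7]=49, l++
l=5 r=10: |-5|>|3| out[6]=25, l++
l=6 r=10: |-4|>|3| out[5]=16, l++
l=7 r=10: |-3|<=|3| out[4]=9, r--
l=7 r=9: |-3|>|2| out[3]=9, l++
l=8 r=9: |1|<=|2| out[2]=4, r--
l=8 r=8: |1|<=|1| out[1]=1, r--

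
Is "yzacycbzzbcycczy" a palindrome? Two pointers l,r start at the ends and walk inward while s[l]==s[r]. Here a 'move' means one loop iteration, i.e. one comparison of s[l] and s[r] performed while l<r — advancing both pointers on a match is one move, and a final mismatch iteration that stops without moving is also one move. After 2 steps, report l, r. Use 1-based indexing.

l=3, r=14

[1,16] 'y'=='y' → l++,r--
[2,15] 'z'=='z' → l++,r--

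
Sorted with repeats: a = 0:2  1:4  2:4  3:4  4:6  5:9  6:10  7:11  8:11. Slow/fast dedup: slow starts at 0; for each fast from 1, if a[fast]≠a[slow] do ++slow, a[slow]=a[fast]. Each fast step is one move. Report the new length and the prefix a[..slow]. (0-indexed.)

(s=0,f=1) a[fast]=4≠a[slow]=2 write a[1]=4 → slow++,fast++
(s=1,f=2) a[fast]=4=a[slow] dup → fast++
(s=1,f=3) a[fast]=4=a[slow] dup → fast++
(s=1,f=4) a[fast]=6≠a[slow]=4 write a[2]=6 → slow++,fast++
(s=2,f=5) a[fast]=9≠a[slow]=6 write a[3]=9 → slow++,fast++
(s=3,f=6) a[fast]=10≠a[slow]=9 write a[4]=10 → slow++,fast++
(s=4,f=7) a[fast]=11≠a[slow]=10 write a[5]=11 → slow++,fast++
(s=5,f=8) a[fast]=11=a[slow] dup → fast++

length 6; prefix = [2, 4, 6, 9, 10, 11]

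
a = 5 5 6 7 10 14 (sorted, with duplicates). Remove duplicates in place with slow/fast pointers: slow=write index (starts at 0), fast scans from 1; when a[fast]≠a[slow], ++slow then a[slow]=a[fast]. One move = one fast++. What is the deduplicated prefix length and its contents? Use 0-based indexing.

(s=0,f=1) a[fast]=5=a[slow] dup → fast++
(s=0,f=2) a[fast]=6≠a[slow]=5 write a[1]=6 → slow++,fast++
(s=1,f=3) a[fast]=7≠a[slow]=6 write a[2]=7 → slow++,fast++
(s=2,f=4) a[fast]=10≠a[slow]=7 write a[3]=10 → slow++,fast++
(s=3,f=5) a[fast]=14≠a[slow]=10 write a[4]=14 → slow++,fast++

length 5; prefix = [5, 6, 7, 10, 14]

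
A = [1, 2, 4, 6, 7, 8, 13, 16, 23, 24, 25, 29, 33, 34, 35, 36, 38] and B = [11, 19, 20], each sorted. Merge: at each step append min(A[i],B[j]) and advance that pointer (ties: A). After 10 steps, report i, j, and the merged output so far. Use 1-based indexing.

i=1 j=1: A[i]=1<=B[j]=11 take 1, i++
i=2 j=1: A[i]=2<=B[j]=11 take 2, i++
i=3 j=1: A[i]=4<=B[j]=11 take 4, i++
i=4 j=1: A[i]=6<=B[j]=11 take 6, i++
i=5 j=1: A[i]=7<=B[j]=11 take 7, i++
i=6 j=1: A[i]=8<=B[j]=11 take 8, i++
i=7 j=1: A[i]=13>B[j]=11 take 11, j++
i=7 j=2: A[i]=13<=B[j]=19 take 13, i++
i=8 j=2: A[i]=16<=B[j]=19 take 16, i++
i=9 j=2: A[i]=23>B[j]=19 take 19, j++

i=9, j=3, merged so far=[1, 2, 4, 6, 7, 8, 11, 13, 16, 19]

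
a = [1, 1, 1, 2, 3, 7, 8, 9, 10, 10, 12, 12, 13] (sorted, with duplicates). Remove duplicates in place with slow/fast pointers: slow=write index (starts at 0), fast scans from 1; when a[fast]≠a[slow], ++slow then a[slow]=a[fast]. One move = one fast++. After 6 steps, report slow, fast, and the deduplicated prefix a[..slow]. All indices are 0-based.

slow=4, fast=7, prefix=[1, 2, 3, 7, 8]

(s=0,f=1) a[fast]=1=a[slow] dup → fast++
(s=0,f=2) a[fast]=1=a[slow] dup → fast++
(s=0,f=3) a[fast]=2≠a[slow]=1 write a[1]=2 → slow++,fast++
(s=1,f=4) a[fast]=3≠a[slow]=2 write a[2]=3 → slow++,fast++
(s=2,f=5) a[fast]=7≠a[slow]=3 write a[3]=7 → slow++,fast++
(s=3,f=6) a[fast]=8≠a[slow]=7 write a[4]=8 → slow++,fast++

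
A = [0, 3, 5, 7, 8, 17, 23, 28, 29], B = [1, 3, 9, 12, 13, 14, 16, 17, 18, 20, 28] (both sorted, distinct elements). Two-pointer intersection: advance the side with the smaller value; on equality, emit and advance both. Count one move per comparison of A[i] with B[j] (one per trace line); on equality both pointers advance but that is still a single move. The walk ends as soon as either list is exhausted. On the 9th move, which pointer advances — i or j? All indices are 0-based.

[i=0,j=0] 0<1 → i++
[i=1,j=0] 3>1 → j++
[i=1,j=1] 3==3 emit → i++,j++
[i=2,j=2] 5<9 → i++
[i=3,j=2] 7<9 → i++
[i=4,j=2] 8<9 → i++
[i=5,j=2] 17>9 → j++
[i=5,j=3] 17>12 → j++
[i=5,j=4] 17>13 → j++

j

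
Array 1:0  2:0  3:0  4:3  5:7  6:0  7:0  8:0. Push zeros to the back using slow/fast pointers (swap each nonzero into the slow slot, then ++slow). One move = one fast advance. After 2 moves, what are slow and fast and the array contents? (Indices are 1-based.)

slow=1, fast=3, a=[0, 0, 0, 3, 7, 0, 0, 0]

slow=1 fast=1: a[fast]=0, fast++
slow=1 fast=2: a[fast]=0, fast++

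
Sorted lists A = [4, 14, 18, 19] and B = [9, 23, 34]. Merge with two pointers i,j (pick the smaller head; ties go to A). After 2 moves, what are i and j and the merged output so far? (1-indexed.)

i=1 j=1: A[i]=4<=B[j]=9 take 4, i++
i=2 j=1: A[i]=14>B[j]=9 take 9, j++

i=2, j=2, merged so far=[4, 9]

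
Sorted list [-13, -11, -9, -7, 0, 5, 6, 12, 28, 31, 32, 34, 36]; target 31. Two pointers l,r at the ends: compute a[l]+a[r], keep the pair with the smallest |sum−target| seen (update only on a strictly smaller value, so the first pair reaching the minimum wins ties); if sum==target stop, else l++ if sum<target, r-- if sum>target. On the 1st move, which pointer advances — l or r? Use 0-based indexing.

l

[0,12] -13+36=23 d=8 * → l++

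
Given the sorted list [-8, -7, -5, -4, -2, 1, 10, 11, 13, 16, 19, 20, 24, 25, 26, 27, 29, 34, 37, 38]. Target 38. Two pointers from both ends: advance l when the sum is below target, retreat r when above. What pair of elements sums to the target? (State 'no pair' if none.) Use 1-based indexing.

[1,20] -8+38=30 <38 → l++
[2,20] -7+38=31 <38 → l++
[3,20] -5+38=33 <38 → l++
[4,20] -4+38=34 <38 → l++
[5,20] -2+38=36 <38 → l++
[6,20] 1+38=39 >38 → r--
[6,19] 1+37=38 → found

(1, 37)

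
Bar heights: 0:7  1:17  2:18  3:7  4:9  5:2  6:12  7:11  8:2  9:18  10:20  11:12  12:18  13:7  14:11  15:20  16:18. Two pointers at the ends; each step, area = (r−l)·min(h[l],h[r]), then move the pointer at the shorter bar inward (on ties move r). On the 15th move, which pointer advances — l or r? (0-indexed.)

l=0 r=16: min(7,18)*16=112 best=112 *, l++
l=1 r=16: min(17,18)*15=255 best=255 *, l++
l=2 r=16: min(18,18)*14=252 best=255, r--
l=2 r=15: min(18,20)*13=234 best=255, l++
l=3 r=15: min(7,20)*12=84 best=255, l++
l=4 r=15: min(9,20)*11=99 best=255, l++
l=5 r=15: min(2,20)*10=20 best=255, l++
l=6 r=15: min(12,20)*9=108 best=255, l++
l=7 r=15: min(11,20)*8=88 best=255, l++
l=8 r=15: min(2,20)*7=14 best=255, l++
l=9 r=15: min(18,20)*6=108 best=255, l++
l=10 r=15: min(20,20)*5=100 best=255, r--
l=10 r=14: min(20,11)*4=44 best=255, r--
l=10 r=13: min(20,7)*3=21 best=255, r--
l=10 r=12: min(20,18)*2=36 best=255, r--

r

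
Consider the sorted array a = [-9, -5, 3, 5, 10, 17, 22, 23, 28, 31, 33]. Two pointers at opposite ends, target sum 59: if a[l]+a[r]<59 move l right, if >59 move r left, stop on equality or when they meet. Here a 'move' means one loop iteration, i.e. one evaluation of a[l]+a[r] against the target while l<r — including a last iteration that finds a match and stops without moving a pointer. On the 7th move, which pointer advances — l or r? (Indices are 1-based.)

l

[1,11] -9+33=24 <59 → l++
[2,11] -5+33=28 <59 → l++
[3,11] 3+33=36 <59 → l++
[4,11] 5+33=38 <59 → l++
[5,11] 10+33=43 <59 → l++
[6,11] 17+33=50 <59 → l++
[7,11] 22+33=55 <59 → l++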